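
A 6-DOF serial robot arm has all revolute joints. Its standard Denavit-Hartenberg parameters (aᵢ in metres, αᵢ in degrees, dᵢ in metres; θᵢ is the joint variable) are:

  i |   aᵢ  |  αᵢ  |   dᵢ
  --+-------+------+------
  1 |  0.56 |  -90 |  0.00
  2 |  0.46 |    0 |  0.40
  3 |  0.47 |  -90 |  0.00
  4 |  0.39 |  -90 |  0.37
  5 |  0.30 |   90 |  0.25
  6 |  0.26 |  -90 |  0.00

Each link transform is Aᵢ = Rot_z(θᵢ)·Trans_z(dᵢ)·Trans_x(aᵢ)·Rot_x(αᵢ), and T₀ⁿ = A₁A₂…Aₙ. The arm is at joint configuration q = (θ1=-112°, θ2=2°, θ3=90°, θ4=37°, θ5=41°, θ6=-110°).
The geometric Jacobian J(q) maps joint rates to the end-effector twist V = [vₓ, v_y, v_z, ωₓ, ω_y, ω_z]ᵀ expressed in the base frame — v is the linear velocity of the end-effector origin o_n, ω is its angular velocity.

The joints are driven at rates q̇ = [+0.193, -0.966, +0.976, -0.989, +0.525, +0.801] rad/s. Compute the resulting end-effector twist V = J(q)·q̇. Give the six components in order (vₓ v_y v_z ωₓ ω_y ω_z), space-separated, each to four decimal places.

o_n = [-0.2233, -0.7259, -0.9127]
J₁: ẑ×o_n = [0.7259, -0.2233, 0.0000], ω = ẑ
J2: z=[0.9272, -0.3746, 0.0000] o=[-0.2098, -0.5192, 0.0000] → [0.3419, 0.8462, -0.1967, 0.9272, -0.3746, 0.0000]
J3: z=[0.9272, -0.3746, 0.0000] o=[-0.0111, -1.0953, -0.0161] → [0.3359, 0.8314, 0.2630, 0.9272, -0.3746, 0.0000]
J4: z=[0.3744, 0.9266, 0.0349] o=[-0.0050, -1.0801, -0.4858] → [-0.4080, 0.1522, 0.3349, 0.3744, 0.9266, 0.0349]
J5: z=[-0.7483, 0.2797, 0.6014] o=[-0.0800, -0.6393, -0.7841] → [0.0162, -0.1824, 0.1050, -0.7483, 0.2797, 0.6014]
J6: z=[-0.0767, 0.8642, -0.4973] o=[-0.4647, -0.6948, -0.8214] → [-0.0944, -0.1271, -0.2062, -0.0767, 0.8642, -0.4973]
V = J·q̇ = [0.4740, -0.3972, 0.0054, -0.8153, -0.0811, 0.0759]

0.4740 -0.3972 0.0054 -0.8153 -0.0811 0.0759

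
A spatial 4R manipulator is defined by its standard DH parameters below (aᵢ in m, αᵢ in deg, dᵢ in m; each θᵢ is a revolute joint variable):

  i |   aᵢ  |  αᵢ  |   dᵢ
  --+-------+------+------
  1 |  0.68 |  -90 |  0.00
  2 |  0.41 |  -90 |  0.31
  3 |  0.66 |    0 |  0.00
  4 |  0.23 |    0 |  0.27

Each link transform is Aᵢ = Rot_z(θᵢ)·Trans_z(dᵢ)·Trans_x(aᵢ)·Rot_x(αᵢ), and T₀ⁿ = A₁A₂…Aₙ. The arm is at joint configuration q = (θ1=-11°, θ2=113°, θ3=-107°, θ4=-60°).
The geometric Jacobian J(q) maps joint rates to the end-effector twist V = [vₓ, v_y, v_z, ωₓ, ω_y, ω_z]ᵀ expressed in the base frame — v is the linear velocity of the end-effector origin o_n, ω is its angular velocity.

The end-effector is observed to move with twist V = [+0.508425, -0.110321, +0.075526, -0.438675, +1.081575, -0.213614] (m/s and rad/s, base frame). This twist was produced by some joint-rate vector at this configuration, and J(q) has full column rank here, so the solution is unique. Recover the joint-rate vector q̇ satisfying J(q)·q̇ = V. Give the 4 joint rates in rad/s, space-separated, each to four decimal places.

-0.4840 0.9780 0.2270 0.4650

o_n = [0.6157, 0.8918, 0.1120]
J₁: ẑ×o_n = [-0.8918, 0.6157, 0.0000], ω = ẑ
J2: z=[0.1908, 0.9816, 0.0000] o=[0.6675, -0.1298, 0.0000] → [0.1099, -0.0214, 0.2458, 0.1908, 0.9816, 0.0000]
J3: z=[-0.9036, 0.1756, 0.3907] o=[0.5694, 0.2051, -0.3774] → [-0.1823, 0.4603, -0.6286, -0.9036, 0.1756, 0.3907]
J4: z=[-0.9036, 0.1756, 0.3907] o=[0.7638, 0.8103, -0.1998] → [0.0229, 0.2238, -0.0476, -0.9036, 0.1756, 0.3907]
q̇ = J⁺·V = [-0.4840, 0.9780, 0.2270, 0.4650]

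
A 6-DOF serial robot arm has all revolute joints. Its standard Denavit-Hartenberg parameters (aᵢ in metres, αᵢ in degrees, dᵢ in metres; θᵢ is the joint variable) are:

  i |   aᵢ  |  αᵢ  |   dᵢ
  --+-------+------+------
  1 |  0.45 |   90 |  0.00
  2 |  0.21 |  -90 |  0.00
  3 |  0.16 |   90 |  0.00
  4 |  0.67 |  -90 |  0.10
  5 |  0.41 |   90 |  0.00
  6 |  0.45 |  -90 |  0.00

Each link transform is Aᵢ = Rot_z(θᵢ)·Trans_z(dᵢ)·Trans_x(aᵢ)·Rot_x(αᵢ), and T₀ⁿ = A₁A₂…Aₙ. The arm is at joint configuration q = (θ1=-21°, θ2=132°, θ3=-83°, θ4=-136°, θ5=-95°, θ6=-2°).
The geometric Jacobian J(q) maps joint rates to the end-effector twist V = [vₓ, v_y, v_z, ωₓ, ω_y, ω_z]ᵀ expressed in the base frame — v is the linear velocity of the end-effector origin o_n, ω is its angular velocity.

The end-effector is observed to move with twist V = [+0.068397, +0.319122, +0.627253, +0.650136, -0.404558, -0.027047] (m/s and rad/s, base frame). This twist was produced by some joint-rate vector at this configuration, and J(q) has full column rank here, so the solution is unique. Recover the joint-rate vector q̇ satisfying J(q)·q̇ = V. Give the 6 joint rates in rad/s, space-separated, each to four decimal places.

o_n = [1.2396, -0.3041, -0.3057]
J₁: ẑ×o_n = [0.3041, 1.2396, -0.0000], ω = ẑ
J2: z=[-0.3584, -0.9336, 0.0000] o=[0.4201, -0.1613, 0.0000] → [0.2853, -0.1095, 0.8163, -0.3584, -0.9336, 0.0000]
J3: z=[-0.6938, 0.2663, -0.6691] o=[0.2889, -0.1109, 0.1561] → [-0.2522, -0.9565, -0.1191, -0.6938, 0.2663, -0.6691]
J4: z=[0.5764, -0.3518, -0.7376] o=[0.2198, -0.2545, 0.1706] → [0.1309, -0.4777, 0.3301, 0.5764, -0.3518, -0.7376]
J5: z=[0.1991, -0.8150, 0.5442] o=[0.8085, 0.0189, 0.3646] → [0.7220, 0.3681, 0.2870, 0.1991, -0.8150, 0.5442]
J6: z=[-0.8398, -0.4281, -0.3339] o=[1.0156, -0.1413, 0.0490] → [0.0975, -0.3726, 0.2327, -0.8398, -0.4281, -0.3339]
q̇ = J⁺·V = [0.3210, 0.8090, -0.2960, 0.6260, -0.5010, -0.5640]

0.3210 0.8090 -0.2960 0.6260 -0.5010 -0.5640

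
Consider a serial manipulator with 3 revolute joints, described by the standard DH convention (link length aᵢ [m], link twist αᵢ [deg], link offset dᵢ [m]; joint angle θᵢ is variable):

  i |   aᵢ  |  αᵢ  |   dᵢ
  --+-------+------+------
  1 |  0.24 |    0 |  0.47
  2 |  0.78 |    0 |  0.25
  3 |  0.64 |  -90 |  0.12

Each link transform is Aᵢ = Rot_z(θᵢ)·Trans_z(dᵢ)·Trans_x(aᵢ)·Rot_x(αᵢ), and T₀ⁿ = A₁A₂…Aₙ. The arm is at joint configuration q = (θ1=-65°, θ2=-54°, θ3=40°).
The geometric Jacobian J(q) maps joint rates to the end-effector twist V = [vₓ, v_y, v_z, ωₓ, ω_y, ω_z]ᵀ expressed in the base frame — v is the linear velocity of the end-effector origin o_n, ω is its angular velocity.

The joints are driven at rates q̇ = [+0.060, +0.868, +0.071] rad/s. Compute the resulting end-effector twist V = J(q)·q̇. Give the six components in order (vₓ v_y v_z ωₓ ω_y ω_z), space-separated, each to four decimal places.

1.2737 -0.2228 0.0000 0.0000 0.0000 0.9990

o_n = [-0.1546, -1.5280, 0.8400]
J₁: ẑ×o_n = [1.5280, -0.1546, 0.0000], ω = ẑ
J2: z=[0.0000, 0.0000, 1.0000] o=[0.1014, -0.2175, 0.4700] → [1.3104, -0.2560, 0.0000, 0.0000, 0.0000, 1.0000]
J3: z=[0.0000, 0.0000, 1.0000] o=[-0.2767, -0.8997, 0.7200] → [0.6282, 0.1221, -0.0000, 0.0000, 0.0000, 1.0000]
V = J·q̇ = [1.2737, -0.2228, 0.0000, 0.0000, 0.0000, 0.9990]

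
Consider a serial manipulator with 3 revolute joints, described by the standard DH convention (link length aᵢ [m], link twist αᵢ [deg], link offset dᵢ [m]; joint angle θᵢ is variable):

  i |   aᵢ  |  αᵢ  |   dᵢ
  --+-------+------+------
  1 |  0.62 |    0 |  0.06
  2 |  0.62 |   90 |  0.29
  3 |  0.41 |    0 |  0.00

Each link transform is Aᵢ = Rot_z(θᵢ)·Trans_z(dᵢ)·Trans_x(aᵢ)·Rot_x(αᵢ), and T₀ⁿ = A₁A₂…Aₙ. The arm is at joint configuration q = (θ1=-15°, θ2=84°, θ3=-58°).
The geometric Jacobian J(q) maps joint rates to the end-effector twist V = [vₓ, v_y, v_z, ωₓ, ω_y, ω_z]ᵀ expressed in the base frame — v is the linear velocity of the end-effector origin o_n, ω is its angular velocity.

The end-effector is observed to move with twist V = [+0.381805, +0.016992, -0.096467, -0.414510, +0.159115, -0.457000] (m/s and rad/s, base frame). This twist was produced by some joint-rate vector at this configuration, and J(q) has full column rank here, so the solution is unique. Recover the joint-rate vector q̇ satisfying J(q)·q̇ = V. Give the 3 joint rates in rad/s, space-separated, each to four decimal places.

0.4980 -0.9550 -0.4440

o_n = [0.8989, 0.6212, 0.0023]
J₁: ẑ×o_n = [-0.6212, 0.8989, 0.0000], ω = ẑ
J2: z=[0.0000, 0.0000, 1.0000] o=[0.5989, -0.1605, 0.0600] → [-0.7817, 0.3000, 0.0000, 0.0000, 0.0000, 1.0000]
J3: z=[0.9336, -0.3584, 0.0000] o=[0.8211, 0.4184, 0.3500] → [0.1246, 0.3246, 0.2173, 0.9336, -0.3584, 0.0000]
q̇ = J⁺·V = [0.4980, -0.9550, -0.4440]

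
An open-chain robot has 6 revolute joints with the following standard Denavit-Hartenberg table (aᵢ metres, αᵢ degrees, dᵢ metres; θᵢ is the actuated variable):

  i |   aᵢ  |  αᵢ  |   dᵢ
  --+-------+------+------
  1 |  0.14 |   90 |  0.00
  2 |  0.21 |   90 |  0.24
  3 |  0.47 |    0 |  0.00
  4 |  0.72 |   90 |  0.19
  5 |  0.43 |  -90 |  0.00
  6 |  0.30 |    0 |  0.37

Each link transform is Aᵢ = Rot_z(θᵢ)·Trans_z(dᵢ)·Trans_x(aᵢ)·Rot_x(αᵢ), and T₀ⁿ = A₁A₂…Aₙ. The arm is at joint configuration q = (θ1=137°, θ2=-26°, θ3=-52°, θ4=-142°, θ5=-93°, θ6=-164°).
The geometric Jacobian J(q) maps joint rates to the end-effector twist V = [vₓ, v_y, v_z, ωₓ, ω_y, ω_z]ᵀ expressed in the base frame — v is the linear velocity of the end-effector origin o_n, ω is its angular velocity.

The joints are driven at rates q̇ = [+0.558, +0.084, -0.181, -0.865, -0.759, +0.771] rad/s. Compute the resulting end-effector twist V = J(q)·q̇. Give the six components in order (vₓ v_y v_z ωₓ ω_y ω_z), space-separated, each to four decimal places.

o_n = [0.4001, -0.0837, 0.2063]
J₁: ẑ×o_n = [0.0837, 0.4001, -0.0000], ω = ẑ
J2: z=[0.6820, 0.7314, 0.0000] o=[-0.1024, 0.0955, 0.0000] → [0.1509, -0.1407, -0.4897, 0.6820, 0.7314, 0.0000]
J3: z=[0.3206, -0.2990, -0.8988] o=[-0.0768, 0.3997, -0.0921] → [-0.5237, -0.5242, -0.0124, 0.3206, -0.2990, -0.8988]
J4: z=[0.3206, -0.2990, -0.8988] o=[-0.5195, 0.3062, -0.2189] → [-0.4776, -0.9629, 0.1499, 0.3206, -0.2990, -0.8988]
J5: z=[0.5027, 0.8579, -0.1061] o=[0.1194, -0.0514, -0.0834] → [0.2452, -0.1754, -0.2570, 0.5027, 0.8579, -0.1061]
J6: z=[0.7849, -0.4016, 0.4718] o=[-0.0364, 0.0864, 0.2930] → [0.1150, 0.2739, 0.0418, 0.7849, -0.4016, 0.4718]
V = J·q̇ = [0.4699, 1.4836, 0.0587, -0.0545, -0.5867, 1.9424]

0.4699 1.4836 0.0587 -0.0545 -0.5867 1.9424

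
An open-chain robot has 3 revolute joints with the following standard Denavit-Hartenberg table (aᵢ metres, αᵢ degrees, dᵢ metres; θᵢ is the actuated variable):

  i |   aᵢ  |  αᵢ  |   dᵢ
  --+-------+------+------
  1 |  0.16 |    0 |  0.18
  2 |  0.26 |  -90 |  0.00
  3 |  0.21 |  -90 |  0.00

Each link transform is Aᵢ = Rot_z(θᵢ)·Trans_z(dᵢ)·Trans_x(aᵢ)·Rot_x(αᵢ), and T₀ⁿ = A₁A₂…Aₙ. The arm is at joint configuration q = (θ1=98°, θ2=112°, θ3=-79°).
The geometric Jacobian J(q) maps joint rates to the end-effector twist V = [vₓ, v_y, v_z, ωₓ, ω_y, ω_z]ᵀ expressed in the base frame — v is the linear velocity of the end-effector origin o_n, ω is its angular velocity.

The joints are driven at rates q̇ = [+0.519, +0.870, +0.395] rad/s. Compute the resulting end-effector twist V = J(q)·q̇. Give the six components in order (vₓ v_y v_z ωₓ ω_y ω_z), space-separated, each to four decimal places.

0.0556 -0.4132 -0.0158 0.1975 -0.3421 1.3890

o_n = [-0.2821, 0.0084, 0.3861]
J₁: ẑ×o_n = [-0.0084, -0.2821, 0.0000], ω = ẑ
J2: z=[0.0000, 0.0000, 1.0000] o=[-0.0223, 0.1584, 0.1800] → [0.1500, -0.2599, 0.0000, 0.0000, 0.0000, 1.0000]
J3: z=[0.5000, -0.8660, 0.0000] o=[-0.2474, 0.0284, 0.1800] → [-0.1785, -0.1031, -0.0401, 0.5000, -0.8660, 0.0000]
V = J·q̇ = [0.0556, -0.4132, -0.0158, 0.1975, -0.3421, 1.3890]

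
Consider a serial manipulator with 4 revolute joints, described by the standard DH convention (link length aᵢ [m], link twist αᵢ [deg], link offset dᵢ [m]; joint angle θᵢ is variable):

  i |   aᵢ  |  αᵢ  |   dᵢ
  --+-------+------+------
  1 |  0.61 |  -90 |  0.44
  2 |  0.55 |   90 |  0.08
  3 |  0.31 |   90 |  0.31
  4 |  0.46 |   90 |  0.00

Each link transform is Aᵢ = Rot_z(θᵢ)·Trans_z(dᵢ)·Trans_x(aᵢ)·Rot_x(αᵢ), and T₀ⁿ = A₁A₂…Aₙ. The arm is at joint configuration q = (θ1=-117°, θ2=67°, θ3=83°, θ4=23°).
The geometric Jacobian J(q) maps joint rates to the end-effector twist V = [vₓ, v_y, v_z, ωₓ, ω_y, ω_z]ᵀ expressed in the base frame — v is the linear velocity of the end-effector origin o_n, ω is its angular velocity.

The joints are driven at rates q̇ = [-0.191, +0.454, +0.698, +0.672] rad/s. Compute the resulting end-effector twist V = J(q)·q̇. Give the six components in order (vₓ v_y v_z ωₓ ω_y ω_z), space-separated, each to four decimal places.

-0.2886 0.1116 0.2744 -0.0785 -0.9736 -0.5322

o_n = [0.1249, -1.5346, 0.0428]
J₁: ẑ×o_n = [1.5346, 0.1249, -0.0000], ω = ẑ
J2: z=[0.8910, -0.4540, 0.0000] o=[-0.2769, -0.5435, 0.4400] → [0.1803, 0.3539, -0.7006, 0.8910, -0.4540, 0.0000]
J3: z=[-0.4179, -0.8202, 0.3907] o=[-0.3032, -0.7713, -0.0663] → [0.2088, 0.2129, 0.6701, -0.4179, -0.8202, 0.3907]
J4: z=[-0.2847, -0.2902, -0.9136] o=[-0.1653, -1.1784, 0.0201] → [-0.3320, -0.2587, 0.1856, -0.2847, -0.2902, -0.9136]
V = J·q̇ = [-0.2886, 0.1116, 0.2744, -0.0785, -0.9736, -0.5322]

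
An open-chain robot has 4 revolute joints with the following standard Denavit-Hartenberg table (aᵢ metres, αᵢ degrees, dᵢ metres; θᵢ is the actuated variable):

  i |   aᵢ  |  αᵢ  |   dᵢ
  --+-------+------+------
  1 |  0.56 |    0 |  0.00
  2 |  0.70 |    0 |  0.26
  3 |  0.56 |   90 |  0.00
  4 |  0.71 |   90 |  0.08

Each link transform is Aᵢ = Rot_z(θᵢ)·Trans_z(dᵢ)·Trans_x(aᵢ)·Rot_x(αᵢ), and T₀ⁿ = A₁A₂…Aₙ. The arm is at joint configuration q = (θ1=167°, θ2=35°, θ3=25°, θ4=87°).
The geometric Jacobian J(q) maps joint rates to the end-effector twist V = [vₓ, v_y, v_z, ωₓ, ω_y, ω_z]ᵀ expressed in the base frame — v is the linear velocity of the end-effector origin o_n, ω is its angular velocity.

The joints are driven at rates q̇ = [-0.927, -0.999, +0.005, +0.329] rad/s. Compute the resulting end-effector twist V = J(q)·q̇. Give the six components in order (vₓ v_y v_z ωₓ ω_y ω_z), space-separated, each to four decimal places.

o_n = [-1.6604, -0.5184, 0.9690]
J₁: ẑ×o_n = [0.5184, -1.6604, 0.0000], ω = ẑ
J2: z=[0.0000, 0.0000, 1.0000] o=[-0.5456, 0.1260, 0.0000] → [0.6444, -1.1148, 0.0000, 0.0000, 0.0000, 1.0000]
J3: z=[0.0000, 0.0000, 1.0000] o=[-1.1947, -0.1363, 0.2600] → [0.3822, -0.4658, 0.0000, 0.0000, 0.0000, 1.0000]
J4: z=[-0.7314, 0.6820, 0.0000] o=[-1.5766, -0.5458, 0.2600] → [0.4836, 0.5185, 0.0372, -0.7314, 0.6820, 0.0000]
V = J·q̇ = [-0.9633, 2.8212, 0.0122, -0.2406, 0.2244, -1.9210]

-0.9633 2.8212 0.0122 -0.2406 0.2244 -1.9210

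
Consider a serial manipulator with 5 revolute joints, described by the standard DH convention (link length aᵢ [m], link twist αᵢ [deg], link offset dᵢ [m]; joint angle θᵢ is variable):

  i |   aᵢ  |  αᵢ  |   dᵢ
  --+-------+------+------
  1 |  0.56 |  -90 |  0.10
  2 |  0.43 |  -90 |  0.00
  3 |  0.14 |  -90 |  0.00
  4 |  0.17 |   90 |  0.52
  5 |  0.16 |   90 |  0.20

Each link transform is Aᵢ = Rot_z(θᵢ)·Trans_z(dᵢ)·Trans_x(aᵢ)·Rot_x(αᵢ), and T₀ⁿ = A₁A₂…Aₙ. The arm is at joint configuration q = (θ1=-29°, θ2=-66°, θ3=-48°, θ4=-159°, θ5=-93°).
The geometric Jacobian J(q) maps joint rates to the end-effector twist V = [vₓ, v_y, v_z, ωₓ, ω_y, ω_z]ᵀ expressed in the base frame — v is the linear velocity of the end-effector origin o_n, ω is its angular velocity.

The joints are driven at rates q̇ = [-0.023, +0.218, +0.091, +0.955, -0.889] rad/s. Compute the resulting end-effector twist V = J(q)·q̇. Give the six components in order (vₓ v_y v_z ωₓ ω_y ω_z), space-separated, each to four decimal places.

o_n = [0.4688, -0.6056, 0.7393]
J₁: ẑ×o_n = [0.6056, 0.4688, -0.0000], ω = ẑ
J2: z=[0.4848, 0.8746, 0.0000] o=[0.4898, -0.2715, 0.1000] → [0.5591, -0.3099, -0.1436, 0.4848, 0.8746, 0.0000]
J3: z=[0.7990, -0.4429, -0.4067] o=[0.6428, -0.3563, 0.4928] → [-0.2106, -0.1262, -0.2762, 0.7990, -0.4429, -0.4067]
J4: z=[-0.0600, -0.7318, 0.6789] o=[0.7265, -0.2838, 0.5784] → [0.1008, -0.1653, -0.1693, -0.0600, -0.7318, 0.6789]
J5: z=[-0.9604, 0.2278, 0.1607] o=[0.6490, -0.7735, 0.8096] → [-0.0430, -0.0965, -0.1202, -0.9604, 0.2278, 0.1607]
V = J·q̇ = [0.2233, -0.1619, -0.1113, 0.9748, -0.7510, 0.4455]

0.2233 -0.1619 -0.1113 0.9748 -0.7510 0.4455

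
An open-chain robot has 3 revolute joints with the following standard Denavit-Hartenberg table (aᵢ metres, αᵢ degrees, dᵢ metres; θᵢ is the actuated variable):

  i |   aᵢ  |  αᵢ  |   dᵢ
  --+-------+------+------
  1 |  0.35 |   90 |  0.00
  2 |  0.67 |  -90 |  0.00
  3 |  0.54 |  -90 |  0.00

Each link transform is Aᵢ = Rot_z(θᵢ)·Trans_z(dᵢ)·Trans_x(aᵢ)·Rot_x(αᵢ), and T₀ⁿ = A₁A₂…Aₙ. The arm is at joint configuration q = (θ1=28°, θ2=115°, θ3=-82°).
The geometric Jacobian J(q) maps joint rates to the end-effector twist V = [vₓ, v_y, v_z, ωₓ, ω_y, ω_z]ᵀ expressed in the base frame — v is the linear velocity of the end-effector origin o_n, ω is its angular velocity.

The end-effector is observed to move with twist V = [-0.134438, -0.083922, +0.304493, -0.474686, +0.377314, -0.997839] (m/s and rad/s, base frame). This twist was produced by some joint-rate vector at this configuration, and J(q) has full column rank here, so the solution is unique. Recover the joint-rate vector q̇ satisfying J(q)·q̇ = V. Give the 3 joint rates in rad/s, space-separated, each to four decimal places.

o_n = [0.2820, -0.4557, 0.6753]
J₁: ẑ×o_n = [0.4557, 0.2820, -0.0000], ω = ẑ
J2: z=[0.4695, -0.8829, 0.0000] o=[0.3090, 0.1643, 0.0000] → [-0.5963, -0.3171, -0.3149, 0.4695, -0.8829, 0.0000]
J3: z=[-0.8002, -0.4255, -0.4226] o=[0.0590, 0.0314, 0.6072] → [-0.2348, -0.0397, 0.4846, -0.8002, -0.4255, -0.4226]
q̇ = J⁺·V = [-0.8850, -0.5560, 0.2670]

-0.8850 -0.5560 0.2670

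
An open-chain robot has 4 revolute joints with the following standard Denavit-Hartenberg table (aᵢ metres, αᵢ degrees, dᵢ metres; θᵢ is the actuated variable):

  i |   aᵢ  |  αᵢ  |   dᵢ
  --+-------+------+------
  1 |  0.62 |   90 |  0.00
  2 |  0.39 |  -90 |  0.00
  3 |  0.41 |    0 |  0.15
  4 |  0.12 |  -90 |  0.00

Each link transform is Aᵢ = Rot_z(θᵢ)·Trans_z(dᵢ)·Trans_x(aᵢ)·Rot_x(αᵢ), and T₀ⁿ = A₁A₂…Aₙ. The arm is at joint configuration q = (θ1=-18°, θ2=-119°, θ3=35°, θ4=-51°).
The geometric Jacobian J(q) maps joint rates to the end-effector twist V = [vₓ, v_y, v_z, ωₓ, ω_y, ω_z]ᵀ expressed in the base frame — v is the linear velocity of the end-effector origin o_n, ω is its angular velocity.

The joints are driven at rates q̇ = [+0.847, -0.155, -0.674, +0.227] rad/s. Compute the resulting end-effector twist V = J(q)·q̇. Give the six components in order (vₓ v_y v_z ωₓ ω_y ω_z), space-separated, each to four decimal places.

-0.3442 0.1254 -0.0828 -0.3239 0.2682 1.0637

o_n = [0.3890, 0.0861, -0.8085]
J₁: ẑ×o_n = [-0.0861, 0.3890, 0.0000], ω = ẑ
J2: z=[-0.3090, -0.9511, 0.0000] o=[0.5897, -0.1916, 0.0000] → [0.7689, -0.2498, -0.2766, -0.3090, -0.9511, 0.0000]
J3: z=[0.8318, -0.2703, -0.4848] o=[0.4098, -0.1332, -0.3411] → [0.2326, 0.3988, 0.1768, 0.8318, -0.2703, -0.4848]
J4: z=[0.8318, -0.2703, -0.4848] o=[0.4524, 0.1003, -0.7076] → [0.0204, 0.1147, -0.0289, 0.8318, -0.2703, -0.4848]
V = J·q̇ = [-0.3442, 0.1254, -0.0828, -0.3239, 0.2682, 1.0637]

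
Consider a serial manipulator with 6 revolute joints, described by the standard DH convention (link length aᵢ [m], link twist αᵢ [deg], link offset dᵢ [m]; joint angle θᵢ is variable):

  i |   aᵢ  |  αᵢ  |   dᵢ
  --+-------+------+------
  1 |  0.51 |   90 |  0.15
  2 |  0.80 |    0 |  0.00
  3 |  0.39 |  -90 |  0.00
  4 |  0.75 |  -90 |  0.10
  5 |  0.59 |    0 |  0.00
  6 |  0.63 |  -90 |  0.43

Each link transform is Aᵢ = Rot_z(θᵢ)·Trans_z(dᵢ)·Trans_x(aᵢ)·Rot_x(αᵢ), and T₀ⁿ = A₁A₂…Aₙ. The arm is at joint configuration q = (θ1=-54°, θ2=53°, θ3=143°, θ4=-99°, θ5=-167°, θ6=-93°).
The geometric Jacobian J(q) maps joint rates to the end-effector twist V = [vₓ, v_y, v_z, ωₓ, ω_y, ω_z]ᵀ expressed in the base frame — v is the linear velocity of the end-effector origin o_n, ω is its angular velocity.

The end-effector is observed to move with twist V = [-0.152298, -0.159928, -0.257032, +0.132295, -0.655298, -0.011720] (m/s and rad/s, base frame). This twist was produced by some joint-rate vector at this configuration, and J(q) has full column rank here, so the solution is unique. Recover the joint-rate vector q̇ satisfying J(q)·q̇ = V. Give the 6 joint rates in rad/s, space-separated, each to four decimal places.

o_n = [-0.0415, -0.1678, 0.9399]
J₁: ẑ×o_n = [0.1678, -0.0415, 0.0000], ω = ẑ
J2: z=[-0.8090, -0.5878, 0.0000] o=[0.2998, -0.4126, 0.1500] → [-0.4643, 0.6390, -0.3987, -0.8090, -0.5878, 0.0000]
J3: z=[-0.8090, -0.5878, 0.0000] o=[0.5828, -0.8021, 0.7889] → [-0.0887, 0.1221, -0.8801, -0.8090, -0.5878, 0.0000]
J4: z=[0.1620, -0.2230, -0.9613] o=[0.3624, -0.4988, 0.6814] → [0.2606, 0.3464, -0.0364, 0.1620, -0.2230, -0.9613]
J5: z=[-0.6846, 0.6762, -0.2722] o=[-0.1544, -1.0478, 0.6176] → [0.4575, 0.1899, -0.6788, -0.6846, 0.6762, -0.2722]
J6: z=[-0.6846, 0.6762, -0.2722] o=[0.2757, -0.6737, 0.4653] → [0.4586, 0.4113, -0.1319, -0.6846, 0.6762, -0.2722]
q̇ = J⁺·V = [0.0730, -0.1690, 0.5360, 0.2490, -0.1490, -0.4190]

0.0730 -0.1690 0.5360 0.2490 -0.1490 -0.4190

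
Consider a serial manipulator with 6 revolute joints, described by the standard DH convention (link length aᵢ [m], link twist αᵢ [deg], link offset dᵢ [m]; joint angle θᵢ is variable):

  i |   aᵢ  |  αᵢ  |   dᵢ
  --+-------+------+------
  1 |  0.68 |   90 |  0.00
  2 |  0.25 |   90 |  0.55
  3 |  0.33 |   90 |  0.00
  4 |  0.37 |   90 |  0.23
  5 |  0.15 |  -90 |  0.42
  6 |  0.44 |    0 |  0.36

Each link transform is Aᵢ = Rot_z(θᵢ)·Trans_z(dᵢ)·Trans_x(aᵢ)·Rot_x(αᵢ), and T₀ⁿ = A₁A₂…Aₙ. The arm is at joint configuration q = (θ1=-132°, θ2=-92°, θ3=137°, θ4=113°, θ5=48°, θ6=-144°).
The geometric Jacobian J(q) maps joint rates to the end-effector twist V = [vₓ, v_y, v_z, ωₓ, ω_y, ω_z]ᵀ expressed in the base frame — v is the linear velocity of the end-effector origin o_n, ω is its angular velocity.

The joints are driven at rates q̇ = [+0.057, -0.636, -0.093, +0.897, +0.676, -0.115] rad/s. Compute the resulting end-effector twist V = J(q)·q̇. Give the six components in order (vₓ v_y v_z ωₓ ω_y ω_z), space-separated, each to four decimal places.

o_n = [-1.3774, 0.6267, 0.2495]
J₁: ẑ×o_n = [-0.6267, -1.3774, 0.0000], ω = ẑ
J2: z=[-0.7431, 0.6691, 0.0000] o=[-0.4550, -0.5053, 0.0000] → [0.1670, 0.1854, -0.2240, -0.7431, 0.6691, 0.0000]
J3: z=[0.6687, 0.7427, 0.0349] o=[-0.8579, -0.1308, -0.2498] → [0.3444, -0.3521, 0.8924, 0.6687, 0.7427, 0.0349]
J4: z=[-0.5276, 0.5071, -0.6816] o=[-1.0308, 0.0135, -0.0086] → [0.5488, 0.3725, -0.1477, -0.5276, 0.5071, -0.6816]
J5: z=[-0.2210, 0.6928, 0.6864] o=[-0.8486, 0.3198, -0.2592] → [0.1418, -0.2506, 0.2985, -0.2210, 0.6928, 0.6864]
J6: z=[-0.9626, -0.0418, -0.2677] o=[-0.9179, 0.7188, -0.0723] → [-0.0381, 0.4328, 0.0695, -0.9626, -0.0418, -0.2677]
V = J·q̇ = [0.4186, -0.0488, 0.1208, -0.1015, 0.4333, -0.0628]

0.4186 -0.0488 0.1208 -0.1015 0.4333 -0.0628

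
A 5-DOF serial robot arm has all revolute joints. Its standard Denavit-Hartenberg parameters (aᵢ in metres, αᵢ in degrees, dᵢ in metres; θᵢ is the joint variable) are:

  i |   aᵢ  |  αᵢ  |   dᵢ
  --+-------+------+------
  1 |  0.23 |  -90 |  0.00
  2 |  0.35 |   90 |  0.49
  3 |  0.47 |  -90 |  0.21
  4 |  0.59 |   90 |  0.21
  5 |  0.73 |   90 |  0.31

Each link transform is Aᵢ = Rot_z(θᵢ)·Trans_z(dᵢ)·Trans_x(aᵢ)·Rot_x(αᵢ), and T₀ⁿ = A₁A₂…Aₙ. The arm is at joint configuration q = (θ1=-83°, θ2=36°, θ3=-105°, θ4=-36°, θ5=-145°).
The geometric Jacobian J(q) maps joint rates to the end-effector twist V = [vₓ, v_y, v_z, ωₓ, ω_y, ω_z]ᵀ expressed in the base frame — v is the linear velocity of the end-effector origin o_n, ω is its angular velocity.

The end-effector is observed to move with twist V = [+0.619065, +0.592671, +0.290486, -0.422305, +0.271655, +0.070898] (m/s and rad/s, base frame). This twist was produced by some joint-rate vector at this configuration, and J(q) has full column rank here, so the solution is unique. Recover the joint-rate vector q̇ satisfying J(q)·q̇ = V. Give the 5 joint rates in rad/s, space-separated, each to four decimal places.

o_n = [0.3384, -0.5219, 0.3246]
J₁: ẑ×o_n = [0.5219, 0.3384, -0.0000], ω = ẑ
J2: z=[0.9925, 0.1219, 0.0000] o=[0.0280, -0.2283, 0.0000] → [0.0396, -0.3221, -0.3292, 0.9925, 0.1219, 0.0000]
J3: z=[0.0716, -0.5834, 0.8090] o=[0.5489, -0.4496, -0.2057] → [-0.2509, -0.2083, -0.1280, 0.0716, -0.5834, 0.8090]
J4: z=[-0.1617, -0.8072, -0.5678] o=[0.1013, -0.5298, 0.0357] → [-0.2287, -0.0879, 0.1901, -0.1617, -0.8072, -0.5678]
J5: z=[0.6365, -0.5249, 0.5651] o=[-0.3776, -0.8586, 0.2696] → [-0.2191, 0.3696, 0.5901, 0.6365, -0.5249, 0.5651]
q̇ = J⁺·V = [0.9010, -0.3450, -0.8870, 0.2310, 0.0330]

0.9010 -0.3450 -0.8870 0.2310 0.0330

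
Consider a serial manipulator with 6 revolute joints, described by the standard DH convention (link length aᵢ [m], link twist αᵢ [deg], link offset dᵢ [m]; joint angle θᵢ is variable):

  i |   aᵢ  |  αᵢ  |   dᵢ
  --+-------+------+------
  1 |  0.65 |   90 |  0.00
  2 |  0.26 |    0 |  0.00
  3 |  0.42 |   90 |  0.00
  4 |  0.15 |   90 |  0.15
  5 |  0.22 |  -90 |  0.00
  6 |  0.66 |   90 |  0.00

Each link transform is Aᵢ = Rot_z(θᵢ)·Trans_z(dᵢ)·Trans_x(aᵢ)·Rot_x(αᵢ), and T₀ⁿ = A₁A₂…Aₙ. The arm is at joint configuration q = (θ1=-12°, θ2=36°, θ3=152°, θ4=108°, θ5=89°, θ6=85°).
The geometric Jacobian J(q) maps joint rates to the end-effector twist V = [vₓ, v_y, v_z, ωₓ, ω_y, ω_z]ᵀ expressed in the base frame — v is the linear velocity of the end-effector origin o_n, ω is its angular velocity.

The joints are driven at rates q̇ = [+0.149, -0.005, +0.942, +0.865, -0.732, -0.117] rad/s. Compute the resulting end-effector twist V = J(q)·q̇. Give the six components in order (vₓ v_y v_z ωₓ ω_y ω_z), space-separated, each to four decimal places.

o_n = [1.0402, -0.1639, 0.6114]
J₁: ẑ×o_n = [0.1639, 1.0402, -0.0000], ω = ẑ
J2: z=[-0.2079, -0.9781, 0.0000] o=[0.6358, -0.1351, 0.0000] → [-0.5980, 0.1271, 0.4015, -0.2079, -0.9781, 0.0000]
J3: z=[-0.2079, -0.9781, 0.0000] o=[0.8415, -0.1789, 0.1528] → [-0.4485, 0.0953, 0.1912, -0.2079, -0.9781, 0.0000]
J4: z=[-0.1361, 0.0289, 0.9903] o=[0.4347, -0.0924, 0.0944] → [0.0858, 0.6700, -0.0078, -0.1361, 0.0289, 0.9903]
J5: z=[-0.9855, -0.1065, -0.1324] o=[0.4295, -0.2371, 0.2494] → [-0.0288, 0.2759, -0.0071, -0.9855, -0.1065, -0.1324]
J6: z=[-0.1039, 0.9943, -0.0257] o=[0.4000, -0.2346, 0.4674] → [0.1450, -0.0015, -0.6439, -0.1039, 0.9943, -0.0257]
V = J·q̇ = [-0.3167, 0.6219, 0.2519, 0.4210, -0.9299, 1.1055]

-0.3167 0.6219 0.2519 0.4210 -0.9299 1.1055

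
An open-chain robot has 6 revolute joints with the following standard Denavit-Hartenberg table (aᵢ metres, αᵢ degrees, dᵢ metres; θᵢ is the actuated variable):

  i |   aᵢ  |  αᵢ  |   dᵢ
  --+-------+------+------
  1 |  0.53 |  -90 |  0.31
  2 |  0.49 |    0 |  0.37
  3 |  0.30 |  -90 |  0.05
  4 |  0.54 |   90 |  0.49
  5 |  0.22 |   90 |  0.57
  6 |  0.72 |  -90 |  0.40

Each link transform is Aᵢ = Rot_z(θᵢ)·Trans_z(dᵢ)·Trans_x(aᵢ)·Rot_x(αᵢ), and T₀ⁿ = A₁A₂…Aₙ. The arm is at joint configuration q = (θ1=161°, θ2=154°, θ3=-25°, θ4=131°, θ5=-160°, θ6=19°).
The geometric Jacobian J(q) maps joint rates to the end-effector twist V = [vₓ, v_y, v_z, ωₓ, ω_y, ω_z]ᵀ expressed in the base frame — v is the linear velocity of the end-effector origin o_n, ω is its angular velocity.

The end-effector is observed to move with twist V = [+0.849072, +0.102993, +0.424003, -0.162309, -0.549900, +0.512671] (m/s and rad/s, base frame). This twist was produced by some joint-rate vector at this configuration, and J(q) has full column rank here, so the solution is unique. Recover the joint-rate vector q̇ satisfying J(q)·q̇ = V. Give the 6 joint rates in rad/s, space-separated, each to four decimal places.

0.3640 0.4380 -0.2340 -0.4720 -0.3170 0.6230

o_n = [0.9641, -0.5718, -0.4847]
J₁: ẑ×o_n = [0.5718, 0.9641, -0.0000], ω = ẑ
J2: z=[-0.3256, -0.9455, 0.0000] o=[-0.5011, 0.1726, 0.3100] → [0.7514, -0.2587, 1.6278, -0.3256, -0.9455, 0.0000]
J3: z=[-0.3256, -0.9455, 0.0000] o=[-0.2052, -0.3207, 0.0952] → [0.5483, -0.1888, 1.1873, -0.3256, -0.9455, 0.0000]
J4: z=[0.7348, -0.2530, 0.6293] o=[-0.0429, -0.4294, -0.1379] → [0.1774, 0.8886, 0.1502, 0.7348, -0.2530, 0.6293]
J5: z=[0.6627, 0.4657, -0.5865] o=[0.2390, -0.0955, 0.4457] → [-0.7127, 0.1913, -0.6533, 0.6627, 0.4657, -0.5865]
J6: z=[0.7400, -0.5278, 0.4170] o=[0.5913, 0.0137, -0.0413] → [0.4782, 0.4835, -0.2365, 0.7400, -0.5278, 0.4170]
q̇ = J⁺·V = [0.3640, 0.4380, -0.2340, -0.4720, -0.3170, 0.6230]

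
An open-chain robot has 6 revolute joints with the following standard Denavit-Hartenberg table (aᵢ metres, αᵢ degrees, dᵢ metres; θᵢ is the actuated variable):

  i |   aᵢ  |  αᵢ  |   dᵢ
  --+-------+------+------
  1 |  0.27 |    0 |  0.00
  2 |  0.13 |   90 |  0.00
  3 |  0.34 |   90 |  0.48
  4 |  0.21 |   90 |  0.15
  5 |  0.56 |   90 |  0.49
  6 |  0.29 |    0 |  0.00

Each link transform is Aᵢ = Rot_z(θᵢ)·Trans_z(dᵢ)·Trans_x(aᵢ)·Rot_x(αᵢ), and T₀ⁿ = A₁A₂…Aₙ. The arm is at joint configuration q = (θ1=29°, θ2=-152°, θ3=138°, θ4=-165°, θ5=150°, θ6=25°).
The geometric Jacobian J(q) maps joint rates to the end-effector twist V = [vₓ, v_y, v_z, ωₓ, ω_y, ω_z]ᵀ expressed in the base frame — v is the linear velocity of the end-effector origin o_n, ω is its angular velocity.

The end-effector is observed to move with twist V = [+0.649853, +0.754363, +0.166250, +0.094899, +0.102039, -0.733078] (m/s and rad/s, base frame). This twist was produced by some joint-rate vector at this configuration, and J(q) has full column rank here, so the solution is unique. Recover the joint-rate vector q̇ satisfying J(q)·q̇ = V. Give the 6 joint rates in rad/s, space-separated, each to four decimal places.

-0.1660 -0.5700 0.5900 -0.1910 -0.6200 0.1170

o_n = [-0.7772, 0.7770, 0.8635]
J₁: ẑ×o_n = [-0.7770, -0.7772, 0.0000], ω = ẑ
J2: z=[0.0000, 0.0000, 1.0000] o=[0.2361, 0.1309, 0.0000] → [-0.6461, -1.0134, 0.0000, 0.0000, 0.0000, 1.0000]
J3: z=[-0.8387, 0.5446, 0.0000] o=[0.1653, 0.0219, 0.0000] → [0.4703, 0.7242, -0.1200, -0.8387, 0.5446, 0.0000]
J4: z=[-0.3644, -0.5612, 0.7431] o=[-0.0996, 0.4952, 0.2275] → [-0.5663, -0.2718, -0.4830, -0.3644, -0.5612, 0.7431]
J5: z=[-0.9148, 0.3648, -0.1732] o=[-0.1908, 0.2550, 0.2032] → [0.3312, 0.7056, -0.2636, -0.9148, 0.3648, -0.1732]
J6: z=[-0.4026, -0.8575, 0.3204] o=[-0.6568, 0.6369, 0.6399] → [-0.2366, 0.0514, -0.1597, -0.4026, -0.8575, 0.3204]
q̇ = J⁺·V = [-0.1660, -0.5700, 0.5900, -0.1910, -0.6200, 0.1170]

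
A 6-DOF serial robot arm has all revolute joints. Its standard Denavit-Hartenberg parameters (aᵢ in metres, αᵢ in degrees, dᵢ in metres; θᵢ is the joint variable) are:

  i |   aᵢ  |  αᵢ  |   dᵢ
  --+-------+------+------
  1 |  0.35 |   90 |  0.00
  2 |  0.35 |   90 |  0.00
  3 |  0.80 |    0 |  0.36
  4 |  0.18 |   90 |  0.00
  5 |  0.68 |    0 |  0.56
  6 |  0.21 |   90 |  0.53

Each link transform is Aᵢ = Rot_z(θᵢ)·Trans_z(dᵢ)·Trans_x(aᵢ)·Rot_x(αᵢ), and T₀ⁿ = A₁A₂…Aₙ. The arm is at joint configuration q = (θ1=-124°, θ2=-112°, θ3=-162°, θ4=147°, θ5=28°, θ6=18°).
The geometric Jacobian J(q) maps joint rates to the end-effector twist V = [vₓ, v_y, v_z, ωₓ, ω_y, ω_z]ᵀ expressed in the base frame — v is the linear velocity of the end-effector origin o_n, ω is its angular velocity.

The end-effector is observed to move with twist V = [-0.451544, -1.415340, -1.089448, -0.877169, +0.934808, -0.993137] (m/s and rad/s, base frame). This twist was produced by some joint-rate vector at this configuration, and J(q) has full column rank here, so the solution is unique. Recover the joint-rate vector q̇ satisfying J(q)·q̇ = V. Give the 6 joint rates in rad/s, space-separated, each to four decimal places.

o_n = [1.5536, -0.4503, 0.1240]
J₁: ẑ×o_n = [0.4503, 1.5536, -0.0000], ω = ẑ
J2: z=[-0.8290, 0.5592, 0.0000] o=[-0.1957, -0.2902, 0.0000] → [0.0693, 0.1028, -0.8454, -0.8290, 0.5592, 0.0000]
J3: z=[0.5185, 0.7687, 0.3746] o=[-0.1224, -0.1815, -0.3245] → [0.4455, 0.3953, -1.4277, 0.5185, 0.7687, 0.3746]
J4: z=[0.5185, 0.7687, 0.3746] o=[0.1098, -0.2793, 0.5158] → [-0.2371, 0.7440, -1.1985, 0.5185, 0.7687, 0.3746]
J5: z=[0.7466, -0.6205, 0.2400] o=[0.1849, -0.2513, 0.3546] → [0.1909, 0.5006, 0.7008, 0.7466, -0.6205, 0.2400]
J6: z=[0.7466, -0.6205, 0.2400] o=[1.0188, -0.2602, 0.0708] → [0.0127, 0.0887, 0.1899, 0.7466, -0.6205, 0.2400]
q̇ = J⁺·V = [-0.9110, 0.5680, 0.0680, 0.1650, -0.3530, -0.3530]

-0.9110 0.5680 0.0680 0.1650 -0.3530 -0.3530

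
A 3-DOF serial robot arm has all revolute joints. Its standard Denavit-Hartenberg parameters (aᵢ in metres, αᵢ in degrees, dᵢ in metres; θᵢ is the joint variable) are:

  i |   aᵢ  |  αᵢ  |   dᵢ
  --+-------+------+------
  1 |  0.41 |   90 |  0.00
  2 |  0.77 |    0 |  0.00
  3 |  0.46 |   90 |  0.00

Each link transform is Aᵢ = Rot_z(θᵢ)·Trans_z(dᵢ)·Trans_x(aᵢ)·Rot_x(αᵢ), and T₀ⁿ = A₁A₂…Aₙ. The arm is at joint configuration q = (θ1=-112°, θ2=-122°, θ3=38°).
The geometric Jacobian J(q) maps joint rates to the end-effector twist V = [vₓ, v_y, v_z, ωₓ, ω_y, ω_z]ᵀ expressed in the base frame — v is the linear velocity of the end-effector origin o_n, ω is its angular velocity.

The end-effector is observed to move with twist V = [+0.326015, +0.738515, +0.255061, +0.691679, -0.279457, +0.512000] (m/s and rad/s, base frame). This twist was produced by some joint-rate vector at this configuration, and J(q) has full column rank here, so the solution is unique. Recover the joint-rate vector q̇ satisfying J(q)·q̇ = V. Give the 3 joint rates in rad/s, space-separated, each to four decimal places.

0.5120 -0.7130 -0.0330

o_n = [-0.0187, -0.0464, -1.1105]
J₁: ẑ×o_n = [0.0464, -0.0187, 0.0000], ω = ẑ
J2: z=[-0.9272, 0.3746, 0.0000] o=[-0.1536, -0.3801, 0.0000] → [-0.4160, -1.0296, -0.3600, -0.9272, 0.3746, 0.0000]
J3: z=[-0.9272, 0.3746, 0.0000] o=[-0.0007, -0.0018, -0.6530] → [-0.1714, -0.4242, 0.0481, -0.9272, 0.3746, 0.0000]
q̇ = J⁺·V = [0.5120, -0.7130, -0.0330]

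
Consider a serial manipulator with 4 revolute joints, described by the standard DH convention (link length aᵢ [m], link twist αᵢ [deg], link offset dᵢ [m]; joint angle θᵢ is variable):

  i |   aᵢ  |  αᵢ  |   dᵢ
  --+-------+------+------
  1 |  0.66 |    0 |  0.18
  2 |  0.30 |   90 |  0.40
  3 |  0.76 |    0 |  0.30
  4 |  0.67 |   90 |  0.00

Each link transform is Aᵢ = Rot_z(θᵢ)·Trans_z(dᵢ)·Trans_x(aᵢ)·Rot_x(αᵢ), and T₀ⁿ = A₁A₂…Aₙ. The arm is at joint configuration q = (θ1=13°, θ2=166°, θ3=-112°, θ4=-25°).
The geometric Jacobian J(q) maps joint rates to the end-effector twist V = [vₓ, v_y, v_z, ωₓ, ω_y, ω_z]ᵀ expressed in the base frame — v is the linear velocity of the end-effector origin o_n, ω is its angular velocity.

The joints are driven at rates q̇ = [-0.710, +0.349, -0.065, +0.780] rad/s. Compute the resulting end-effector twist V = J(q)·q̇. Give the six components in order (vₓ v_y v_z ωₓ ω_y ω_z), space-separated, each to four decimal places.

o_n = [1.1230, 0.4401, -0.5816]
J₁: ẑ×o_n = [-0.4401, 1.1230, 0.0000], ω = ẑ
J2: z=[0.0000, 0.0000, 1.0000] o=[0.6431, 0.1485, 0.1800] → [-0.2917, 0.4799, 0.0000, 0.0000, 0.0000, 1.0000]
J3: z=[0.0175, 0.9998, 0.0000] o=[0.3431, 0.1537, 0.5800] → [-1.1614, 0.0203, -0.7747, 0.0175, 0.9998, 0.0000]
J4: z=[0.0175, 0.9998, 0.0000] o=[0.6330, 0.4487, -0.1247] → [-0.4569, 0.0080, -0.4900, 0.0175, 0.9998, 0.0000]
V = J·q̇ = [-0.0702, -0.6249, -0.3318, 0.0125, 0.7149, -0.3610]

-0.0702 -0.6249 -0.3318 0.0125 0.7149 -0.3610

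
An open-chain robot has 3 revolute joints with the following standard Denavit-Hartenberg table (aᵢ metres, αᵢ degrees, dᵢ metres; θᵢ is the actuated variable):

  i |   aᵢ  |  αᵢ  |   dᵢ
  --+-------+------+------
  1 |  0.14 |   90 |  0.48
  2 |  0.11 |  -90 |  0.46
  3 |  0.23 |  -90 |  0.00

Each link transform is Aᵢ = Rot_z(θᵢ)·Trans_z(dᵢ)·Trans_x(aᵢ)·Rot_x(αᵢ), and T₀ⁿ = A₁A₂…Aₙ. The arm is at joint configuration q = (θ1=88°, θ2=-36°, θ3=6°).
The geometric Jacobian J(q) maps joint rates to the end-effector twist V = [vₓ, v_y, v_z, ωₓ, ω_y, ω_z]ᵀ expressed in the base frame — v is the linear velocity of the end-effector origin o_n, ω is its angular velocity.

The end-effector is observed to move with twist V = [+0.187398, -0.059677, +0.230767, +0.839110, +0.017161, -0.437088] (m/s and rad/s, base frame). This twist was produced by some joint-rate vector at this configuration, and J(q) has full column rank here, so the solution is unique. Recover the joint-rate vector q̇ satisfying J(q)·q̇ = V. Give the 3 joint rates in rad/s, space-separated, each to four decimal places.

o_n = [0.4501, 0.3986, 0.2809]
J₁: ẑ×o_n = [-0.3986, 0.4501, 0.0000], ω = ẑ
J2: z=[0.9994, -0.0349, 0.0000] o=[0.0049, 0.1399, 0.4800] → [0.0069, 0.1990, 0.2740, 0.9994, -0.0349, 0.0000]
J3: z=[0.0205, 0.5874, 0.8090] o=[0.4677, 0.2128, 0.4153] → [-0.2293, -0.0115, 0.0141, 0.0205, 0.5874, 0.8090]
q̇ = J⁺·V = [-0.5010, 0.8380, 0.0790]

-0.5010 0.8380 0.0790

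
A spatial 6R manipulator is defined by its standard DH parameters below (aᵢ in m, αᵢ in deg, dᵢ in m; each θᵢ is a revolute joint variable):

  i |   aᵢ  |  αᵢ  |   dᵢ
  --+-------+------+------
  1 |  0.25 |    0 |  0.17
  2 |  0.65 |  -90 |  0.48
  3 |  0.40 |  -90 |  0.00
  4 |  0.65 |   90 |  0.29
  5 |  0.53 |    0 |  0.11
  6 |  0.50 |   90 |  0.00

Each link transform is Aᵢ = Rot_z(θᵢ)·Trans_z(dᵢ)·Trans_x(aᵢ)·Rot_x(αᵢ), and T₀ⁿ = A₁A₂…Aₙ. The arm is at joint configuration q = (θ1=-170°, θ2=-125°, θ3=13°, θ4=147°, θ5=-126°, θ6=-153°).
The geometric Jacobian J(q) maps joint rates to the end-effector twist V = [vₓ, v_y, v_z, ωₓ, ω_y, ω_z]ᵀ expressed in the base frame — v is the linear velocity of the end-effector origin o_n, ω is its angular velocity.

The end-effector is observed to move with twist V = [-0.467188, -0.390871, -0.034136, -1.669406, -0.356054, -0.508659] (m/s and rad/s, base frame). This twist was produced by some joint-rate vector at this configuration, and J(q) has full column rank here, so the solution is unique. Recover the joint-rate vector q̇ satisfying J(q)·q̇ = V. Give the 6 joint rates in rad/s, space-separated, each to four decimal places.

o_n = [0.3295, 0.4359, 0.2792]
J₁: ẑ×o_n = [-0.4359, 0.3295, 0.0000], ω = ẑ
J2: z=[0.0000, 0.0000, 1.0000] o=[-0.2462, -0.0434, 0.1700] → [-0.4793, 0.5757, 0.0000, 0.0000, 0.0000, 1.0000]
J3: z=[-0.9063, 0.4226, 0.0000] o=[0.0285, 0.5457, 0.6500] → [-0.1567, -0.3361, -0.0277, -0.9063, 0.4226, 0.0000]
J4: z=[-0.0951, -0.2039, -0.9744] o=[0.1932, 0.8989, 0.5600] → [-0.3939, -0.1595, 0.0718, -0.0951, -0.2039, -0.9744]
J5: z=[0.9844, 0.1265, -0.1225] o=[0.2620, 0.2088, 0.4001] → [0.0125, 0.1107, 0.2151, 0.9844, 0.1265, -0.1225]
J6: z=[0.9844, 0.1265, -0.1225] o=[0.3649, 0.6125, 0.7456] → [-0.0807, 0.4635, -0.1694, 0.9844, 0.1265, -0.1225]
q̇ = J⁺·V = [-0.1380, 0.3690, 0.0760, 0.9520, -0.9370, -0.5970]

-0.1380 0.3690 0.0760 0.9520 -0.9370 -0.5970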